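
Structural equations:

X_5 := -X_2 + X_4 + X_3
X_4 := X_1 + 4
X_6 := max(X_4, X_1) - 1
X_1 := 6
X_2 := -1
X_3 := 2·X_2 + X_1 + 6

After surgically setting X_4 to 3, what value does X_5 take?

Intervening sets X_4 = 3 and removes its equation (X_4 := X_1 + 4).
X_3 = 2·X_2 + X_1 + 6  [with X_2=-1, X_1=6]  = 10
X_5 = -X_2 + X_4 + X_3  [with X_2=-1, X_4=3, X_3=10]  = 14

14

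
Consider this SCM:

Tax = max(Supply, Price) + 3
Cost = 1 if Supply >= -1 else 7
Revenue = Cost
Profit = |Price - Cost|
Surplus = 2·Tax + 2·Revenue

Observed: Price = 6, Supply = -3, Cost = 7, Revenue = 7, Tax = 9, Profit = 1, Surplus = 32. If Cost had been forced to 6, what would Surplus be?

The intervention breaks the incoming arrows to Cost: Cost = 1 if Supply >= -1 else 7 no longer applies, and Cost = 6.
Revenue = Cost  [with Cost=6]  = 6
Tax = max(Supply, Price) + 3  [with Supply=-3, Price=6]  = 9
Surplus = 2·Tax + 2·Revenue  [with Tax=9, Revenue=6]  = 30

30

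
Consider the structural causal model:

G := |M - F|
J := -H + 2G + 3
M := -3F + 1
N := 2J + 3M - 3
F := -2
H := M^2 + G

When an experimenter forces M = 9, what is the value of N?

Under do(M=9), the mechanism M := -3F + 1 is discarded; M is fixed at 9.
G = |M - F|  [with M=9, F=-2]  = 11
H = M^2 + G  [with M=9, G=11]  = 92
J = -H + 2G + 3  [with H=92, G=11]  = -67
N = 2J + 3M - 3  [with J=-67, M=9]  = -110

-110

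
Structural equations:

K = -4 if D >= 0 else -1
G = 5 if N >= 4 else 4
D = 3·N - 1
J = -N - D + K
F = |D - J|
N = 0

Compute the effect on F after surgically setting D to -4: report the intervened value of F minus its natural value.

6

Under do(D=-4), the mechanism D = 3·N - 1 is discarded; D is fixed at -4.
K = -4 if D >= 0 else -1  [with D=-4]  = -1
J = -N - D + K  [with N=0, D=-4, K=-1]  = 3
F = |D - J|  [with D=-4, J=3]  = 7
Without intervention: D = 3·N - 1  [with N=0]  = -1; K = -4 if D >= 0 else -1  [with D=-1]  = -1; J = -N - D + K  [with N=0, D=-1, K=-1]  = 0; F = |D - J|  [with D=-1, J=0]  = 1.
Change = 7 − 1 = 6.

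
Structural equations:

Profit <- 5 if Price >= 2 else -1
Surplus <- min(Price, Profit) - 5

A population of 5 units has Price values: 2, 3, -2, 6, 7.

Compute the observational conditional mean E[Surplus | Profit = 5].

-1.25

Conditioning on Profit=5 selects the 4 unit(s) with Price ∈ {2, 3, 6, 7}. Their Surplus values: -3, -2, 0, 0. Mean = -1.25.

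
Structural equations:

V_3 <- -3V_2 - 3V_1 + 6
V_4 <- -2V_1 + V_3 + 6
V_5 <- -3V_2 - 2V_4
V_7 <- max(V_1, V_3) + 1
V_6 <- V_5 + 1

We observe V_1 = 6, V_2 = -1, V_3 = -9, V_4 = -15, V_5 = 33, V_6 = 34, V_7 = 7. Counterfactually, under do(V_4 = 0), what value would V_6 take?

Under do(V_4=0), the mechanism V_4 <- -2V_1 + V_3 + 6 is discarded; V_4 is fixed at 0.
V_5 = -3V_2 - 2V_4  [with V_2=-1, V_4=0]  = 3
V_6 = V_5 + 1  [with V_5=3]  = 4

4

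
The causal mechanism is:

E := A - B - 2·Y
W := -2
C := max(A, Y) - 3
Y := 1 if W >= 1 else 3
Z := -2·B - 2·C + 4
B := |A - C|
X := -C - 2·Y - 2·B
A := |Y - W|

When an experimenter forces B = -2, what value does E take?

1

Under do(B=-2), the mechanism B := |A - C| is discarded; B is fixed at -2.
Y = 1 if W >= 1 else 3  [with W=-2]  = 3
A = |Y - W|  [with Y=3, W=-2]  = 5
E = A - B - 2·Y  [with A=5, B=-2, Y=3]  = 1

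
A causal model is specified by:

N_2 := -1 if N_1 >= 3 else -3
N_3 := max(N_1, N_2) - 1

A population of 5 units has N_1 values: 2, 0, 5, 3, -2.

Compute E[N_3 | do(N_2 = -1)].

0.8

The intervention sets N_2=-1 in all 5 units regardless of N_1. Recomputing N_3 per unit gives 1, -1, 4, 2, -2; average 0.8.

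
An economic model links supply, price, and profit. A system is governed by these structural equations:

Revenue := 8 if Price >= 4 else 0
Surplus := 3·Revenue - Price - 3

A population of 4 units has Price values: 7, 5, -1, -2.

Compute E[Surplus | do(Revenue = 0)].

-5.25

The intervention sets Revenue=0 in all 4 units regardless of Price. Recomputing Surplus per unit gives -10, -8, -2, -1; average -5.25.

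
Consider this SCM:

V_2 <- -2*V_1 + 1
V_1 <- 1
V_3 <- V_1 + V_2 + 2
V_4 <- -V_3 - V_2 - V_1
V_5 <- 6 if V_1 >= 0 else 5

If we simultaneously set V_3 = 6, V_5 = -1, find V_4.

The joint intervention fixes V_3 = 6, V_5 = -1, removing each variable's own equation.
V_2 = -2*V_1 + 1  [with V_1=1]  = -1
V_4 = -V_3 - V_2 - V_1  [with V_3=6, V_2=-1, V_1=1]  = -6

-6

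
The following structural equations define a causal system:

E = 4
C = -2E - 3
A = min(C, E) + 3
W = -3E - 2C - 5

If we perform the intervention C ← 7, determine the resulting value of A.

The intervention breaks the incoming arrows to C: C = -2E - 3 no longer applies, and C = 7.
A = min(C, E) + 3  [with C=7, E=4]  = 7

7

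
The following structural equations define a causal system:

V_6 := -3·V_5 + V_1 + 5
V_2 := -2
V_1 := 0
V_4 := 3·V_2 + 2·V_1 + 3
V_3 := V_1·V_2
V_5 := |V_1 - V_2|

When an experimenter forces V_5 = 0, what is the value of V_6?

The intervention breaks the incoming arrows to V_5: V_5 := |V_1 - V_2| no longer applies, and V_5 = 0.
V_6 = -3·V_5 + V_1 + 5  [with V_5=0, V_1=0]  = 5

5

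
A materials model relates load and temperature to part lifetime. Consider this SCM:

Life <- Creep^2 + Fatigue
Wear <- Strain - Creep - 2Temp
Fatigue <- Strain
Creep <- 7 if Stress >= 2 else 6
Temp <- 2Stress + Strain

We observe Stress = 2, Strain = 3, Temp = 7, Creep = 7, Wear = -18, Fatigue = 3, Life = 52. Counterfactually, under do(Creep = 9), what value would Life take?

84

The intervention breaks the incoming arrows to Creep: Creep <- 7 if Stress >= 2 else 6 no longer applies, and Creep = 9.
Fatigue = Strain  [with Strain=3]  = 3
Life = Creep^2 + Fatigue  [with Creep=9, Fatigue=3]  = 84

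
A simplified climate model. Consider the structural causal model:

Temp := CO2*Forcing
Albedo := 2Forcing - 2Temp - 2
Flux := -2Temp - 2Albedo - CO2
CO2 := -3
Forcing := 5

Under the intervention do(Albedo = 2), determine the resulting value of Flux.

29

Intervening sets Albedo = 2 and removes its equation (Albedo := 2Forcing - 2Temp - 2).
Temp = CO2*Forcing  [with CO2=-3, Forcing=5]  = -15
Flux = -2Temp - 2Albedo - CO2  [with Temp=-15, Albedo=2, CO2=-3]  = 29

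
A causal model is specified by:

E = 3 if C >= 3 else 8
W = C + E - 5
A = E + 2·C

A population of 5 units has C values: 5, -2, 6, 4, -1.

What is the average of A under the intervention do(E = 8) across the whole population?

12.8

do(E=8) breaks E's dependence on C. With E=8 fixed, A across the units is 18, 4, 20, 16, 6, mean 12.8.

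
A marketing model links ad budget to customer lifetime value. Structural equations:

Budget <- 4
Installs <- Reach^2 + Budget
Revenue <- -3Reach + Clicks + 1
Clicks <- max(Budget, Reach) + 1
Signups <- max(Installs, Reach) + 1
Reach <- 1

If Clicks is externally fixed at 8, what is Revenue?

6

The intervention breaks the incoming arrows to Clicks: Clicks <- max(Budget, Reach) + 1 no longer applies, and Clicks = 8.
Revenue = -3Reach + Clicks + 1  [with Reach=1, Clicks=8]  = 6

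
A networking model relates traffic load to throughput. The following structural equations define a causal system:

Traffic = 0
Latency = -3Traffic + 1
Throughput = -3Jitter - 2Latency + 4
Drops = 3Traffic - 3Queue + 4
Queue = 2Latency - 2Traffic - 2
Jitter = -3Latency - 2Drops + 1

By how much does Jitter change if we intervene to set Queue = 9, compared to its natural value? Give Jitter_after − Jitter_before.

54

do(Queue=9) replaces the equation Queue = 2Latency - 2Traffic - 2 with the constant Queue = 9.
Latency = -3Traffic + 1  [with Traffic=0]  = 1
Drops = 3Traffic - 3Queue + 4  [with Traffic=0, Queue=9]  = -23
Jitter = -3Latency - 2Drops + 1  [with Latency=1, Drops=-23]  = 44
Without intervention: Latency = -3Traffic + 1  [with Traffic=0]  = 1; Queue = 2Latency - 2Traffic - 2  [with Latency=1, Traffic=0]  = 0; Drops = 3Traffic - 3Queue + 4  [with Traffic=0, Queue=0]  = 4; Jitter = -3Latency - 2Drops + 1  [with Latency=1, Drops=4]  = -10.
Change = 44 − (-10) = 54.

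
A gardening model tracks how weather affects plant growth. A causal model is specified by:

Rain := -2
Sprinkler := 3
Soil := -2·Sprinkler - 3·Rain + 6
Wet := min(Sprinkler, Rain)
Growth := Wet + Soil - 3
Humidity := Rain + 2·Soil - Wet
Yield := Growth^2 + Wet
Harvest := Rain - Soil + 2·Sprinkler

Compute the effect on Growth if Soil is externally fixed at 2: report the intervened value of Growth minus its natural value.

-4

do(Soil=2) replaces the equation Soil := -2·Sprinkler - 3·Rain + 6 with the constant Soil = 2.
Wet = min(Sprinkler, Rain)  [with Sprinkler=3, Rain=-2]  = -2
Growth = Wet + Soil - 3  [with Wet=-2, Soil=2]  = -3
Without intervention: Soil = -2·Sprinkler - 3·Rain + 6  [with Sprinkler=3, Rain=-2]  = 6; Wet = min(Sprinkler, Rain)  [with Sprinkler=3, Rain=-2]  = -2; Growth = Wet + Soil - 3  [with Wet=-2, Soil=6]  = 1.
Change = -3 − 1 = -4.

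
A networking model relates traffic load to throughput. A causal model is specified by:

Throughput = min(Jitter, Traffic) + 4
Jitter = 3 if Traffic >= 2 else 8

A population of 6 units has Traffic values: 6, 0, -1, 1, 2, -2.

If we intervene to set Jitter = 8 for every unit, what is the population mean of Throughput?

do(Jitter=8) breaks Jitter's dependence on Traffic. With Jitter=8 fixed, Throughput across the units is 10, 4, 3, 5, 6, 2, mean 5.

5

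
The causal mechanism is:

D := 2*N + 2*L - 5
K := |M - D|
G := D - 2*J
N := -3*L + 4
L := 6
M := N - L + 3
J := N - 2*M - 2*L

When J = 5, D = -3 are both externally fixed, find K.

14

The joint intervention fixes J = 5, D = -3, removing each variable's own equation.
N = -3*L + 4  [with L=6]  = -14
M = N - L + 3  [with N=-14, L=6]  = -17
K = |M - D|  [with M=-17, D=-3]  = 14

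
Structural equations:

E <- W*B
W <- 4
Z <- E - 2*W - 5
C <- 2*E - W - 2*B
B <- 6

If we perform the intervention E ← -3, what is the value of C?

The intervention breaks the incoming arrows to E: E <- W*B no longer applies, and E = -3.
C = 2*E - W - 2*B  [with E=-3, W=4, B=6]  = -22

-22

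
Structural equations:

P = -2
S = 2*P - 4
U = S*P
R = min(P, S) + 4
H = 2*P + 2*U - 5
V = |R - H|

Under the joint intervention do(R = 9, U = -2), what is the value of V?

The joint intervention fixes R = 9, U = -2, removing each variable's own equation.
H = 2*P + 2*U - 5  [with P=-2, U=-2]  = -13
V = |R - H|  [with R=9, H=-13]  = 22

22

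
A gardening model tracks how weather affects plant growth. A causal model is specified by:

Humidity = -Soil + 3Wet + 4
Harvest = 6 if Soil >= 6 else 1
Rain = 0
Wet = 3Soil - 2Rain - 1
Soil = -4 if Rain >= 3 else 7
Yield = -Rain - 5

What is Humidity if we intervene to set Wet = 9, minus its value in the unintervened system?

-33

The intervention breaks the incoming arrows to Wet: Wet = 3Soil - 2Rain - 1 no longer applies, and Wet = 9.
Soil = -4 if Rain >= 3 else 7  [with Rain=0]  = 7
Humidity = -Soil + 3Wet + 4  [with Soil=7, Wet=9]  = 24
Without intervention: Soil = -4 if Rain >= 3 else 7  [with Rain=0]  = 7; Wet = 3Soil - 2Rain - 1  [with Soil=7, Rain=0]  = 20; Humidity = -Soil + 3Wet + 4  [with Soil=7, Wet=20]  = 57.
Change = 24 − 57 = -33.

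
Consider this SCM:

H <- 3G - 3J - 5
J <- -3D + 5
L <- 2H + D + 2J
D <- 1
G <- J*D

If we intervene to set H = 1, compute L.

7

Intervening sets H = 1 and removes its equation (H <- 3G - 3J - 5).
J = -3D + 5  [with D=1]  = 2
L = 2H + D + 2J  [with H=1, D=1, J=2]  = 7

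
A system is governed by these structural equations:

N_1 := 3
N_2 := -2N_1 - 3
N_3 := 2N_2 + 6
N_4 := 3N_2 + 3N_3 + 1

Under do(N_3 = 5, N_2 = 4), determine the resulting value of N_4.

The joint intervention fixes N_3 = 5, N_2 = 4, removing each variable's own equation.
N_4 = 3N_2 + 3N_3 + 1  [with N_2=4, N_3=5]  = 28

28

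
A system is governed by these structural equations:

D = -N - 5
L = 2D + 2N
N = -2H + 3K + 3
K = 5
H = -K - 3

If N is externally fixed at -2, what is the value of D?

The intervention breaks the incoming arrows to N: N = -2H + 3K + 3 no longer applies, and N = -2.
D = -N - 5  [with N=-2]  = -3

-3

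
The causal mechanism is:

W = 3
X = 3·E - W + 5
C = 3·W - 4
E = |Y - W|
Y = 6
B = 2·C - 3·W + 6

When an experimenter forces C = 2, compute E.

Under do(C=2), the mechanism C = 3·W - 4 is discarded; C is fixed at 2.
Since E is not a descendant of the intervened variable, it is unaffected.
E = |Y - W|  [with Y=6, W=3]  = 3

3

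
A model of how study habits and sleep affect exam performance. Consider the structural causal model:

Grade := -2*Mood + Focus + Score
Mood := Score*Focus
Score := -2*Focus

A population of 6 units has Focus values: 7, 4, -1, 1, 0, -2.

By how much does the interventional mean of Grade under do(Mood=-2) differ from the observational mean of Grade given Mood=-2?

do(Mood=-2) breaks Mood's dependence on Focus. With Mood=-2 fixed, Grade across the units is -3, 0, 5, 3, 4, 6, mean 2.5.
Conditioning on Mood=-2 selects the 2 unit(s) with Focus ∈ {-1, 1}. Their Grade values: 5, 3. Mean = 4.
Difference = 2.5 − 4 = -1.5.

-1.5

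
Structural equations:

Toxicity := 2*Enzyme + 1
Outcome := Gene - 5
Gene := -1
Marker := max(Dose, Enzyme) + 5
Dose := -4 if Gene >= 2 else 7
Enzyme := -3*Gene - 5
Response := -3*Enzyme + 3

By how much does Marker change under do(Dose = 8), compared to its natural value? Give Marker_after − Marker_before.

1

Under do(Dose=8), the mechanism Dose := -4 if Gene >= 2 else 7 is discarded; Dose is fixed at 8.
Enzyme = -3*Gene - 5  [with Gene=-1]  = -2
Marker = max(Dose, Enzyme) + 5  [with Dose=8, Enzyme=-2]  = 13
Without intervention: Dose = -4 if Gene >= 2 else 7  [with Gene=-1]  = 7; Enzyme = -3*Gene - 5  [with Gene=-1]  = -2; Marker = max(Dose, Enzyme) + 5  [with Dose=7, Enzyme=-2]  = 12.
Change = 13 − 12 = 1.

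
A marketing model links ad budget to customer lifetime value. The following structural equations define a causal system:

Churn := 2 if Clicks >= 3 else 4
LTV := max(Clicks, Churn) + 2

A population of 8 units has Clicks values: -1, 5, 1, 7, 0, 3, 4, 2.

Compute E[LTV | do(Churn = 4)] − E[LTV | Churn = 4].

0.5

Under do(Churn=4), Churn's equation is replaced by Churn=4 for every unit. Per-unit LTV: 6, 7, 6, 9, 6, 6, 6, 6. Mean = 6.5.
E[LTV|Churn=4] averages over only the 4 units with Churn=4 (Clicks = -1, 1, 0, 2): LTV = 6, 6, 6, 6, mean 6.
Difference = 6.5 − 6 = 0.5.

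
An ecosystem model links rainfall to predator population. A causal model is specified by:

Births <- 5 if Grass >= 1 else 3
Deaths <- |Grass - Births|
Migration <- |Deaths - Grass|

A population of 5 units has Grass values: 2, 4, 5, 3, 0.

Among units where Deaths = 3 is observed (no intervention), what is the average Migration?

E[Migration|Deaths=3] averages over only the 2 units with Deaths=3 (Grass = 2, 0): Migration = 1, 3, mean 2.

2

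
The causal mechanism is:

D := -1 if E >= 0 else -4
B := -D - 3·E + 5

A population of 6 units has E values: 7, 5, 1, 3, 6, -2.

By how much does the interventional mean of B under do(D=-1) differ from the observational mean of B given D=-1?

The intervention sets D=-1 in all 6 units regardless of E. Recomputing B per unit gives -15, -9, 3, -3, -12, 12; average -4.
Conditioning on D=-1 selects the 5 unit(s) with E ∈ {7, 5, 1, 3, 6}. Their B values: -15, -9, 3, -3, -12. Mean = -7.2.
Difference = -4 − (-7.2) = 3.2.

3.2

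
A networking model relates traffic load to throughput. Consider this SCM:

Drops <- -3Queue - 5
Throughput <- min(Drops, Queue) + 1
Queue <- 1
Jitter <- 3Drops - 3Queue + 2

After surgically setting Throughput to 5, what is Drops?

The intervention breaks the incoming arrows to Throughput: Throughput <- min(Drops, Queue) + 1 no longer applies, and Throughput = 5.
Since Drops is not a descendant of the intervened variable, it is unaffected.
Drops = -3Queue - 5  [with Queue=1]  = -8

-8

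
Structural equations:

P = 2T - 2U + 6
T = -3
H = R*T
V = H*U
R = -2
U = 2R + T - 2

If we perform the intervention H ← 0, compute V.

do(H=0) replaces the equation H = R*T with the constant H = 0.
U = 2R + T - 2  [with R=-2, T=-3]  = -9
V = H*U  [with H=0, U=-9]  = 0

0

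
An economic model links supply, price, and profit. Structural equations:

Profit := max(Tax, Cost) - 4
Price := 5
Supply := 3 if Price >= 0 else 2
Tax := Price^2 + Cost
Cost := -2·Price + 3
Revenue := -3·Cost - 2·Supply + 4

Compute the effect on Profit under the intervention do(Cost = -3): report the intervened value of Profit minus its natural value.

The intervention breaks the incoming arrows to Cost: Cost := -2·Price + 3 no longer applies, and Cost = -3.
Tax = Price^2 + Cost  [with Price=5, Cost=-3]  = 22
Profit = max(Tax, Cost) - 4  [with Tax=22, Cost=-3]  = 18
Without intervention: Cost = -2·Price + 3  [with Price=5]  = -7; Tax = Price^2 + Cost  [with Price=5, Cost=-7]  = 18; Profit = max(Tax, Cost) - 4  [with Tax=18, Cost=-7]  = 14.
Change = 18 − 14 = 4.

4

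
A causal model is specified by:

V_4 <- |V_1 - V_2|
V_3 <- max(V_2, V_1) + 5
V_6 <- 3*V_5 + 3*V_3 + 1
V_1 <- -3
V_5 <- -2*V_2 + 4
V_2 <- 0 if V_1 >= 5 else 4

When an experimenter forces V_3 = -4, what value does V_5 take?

-4

do(V_3=-4) replaces the equation V_3 <- max(V_2, V_1) + 5 with the constant V_3 = -4.
V_5 is not downstream of the intervention, so its value is determined by the original equations.
V_2 = 0 if V_1 >= 5 else 4  [with V_1=-3]  = 4
V_5 = -2*V_2 + 4  [with V_2=4]  = -4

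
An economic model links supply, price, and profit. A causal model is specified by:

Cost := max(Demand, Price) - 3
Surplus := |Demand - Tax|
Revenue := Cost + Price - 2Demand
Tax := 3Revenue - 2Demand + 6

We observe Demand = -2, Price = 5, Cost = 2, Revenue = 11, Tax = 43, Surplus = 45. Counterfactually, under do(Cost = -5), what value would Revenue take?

The intervention breaks the incoming arrows to Cost: Cost := max(Demand, Price) - 3 no longer applies, and Cost = -5.
Revenue = Cost + Price - 2Demand  [with Cost=-5, Price=5, Demand=-2]  = 4

4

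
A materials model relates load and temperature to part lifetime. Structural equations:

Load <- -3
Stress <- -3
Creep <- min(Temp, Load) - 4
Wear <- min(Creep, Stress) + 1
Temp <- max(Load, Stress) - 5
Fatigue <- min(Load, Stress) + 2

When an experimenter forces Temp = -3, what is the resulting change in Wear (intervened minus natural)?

do(Temp=-3) replaces the equation Temp <- max(Load, Stress) - 5 with the constant Temp = -3.
Creep = min(Temp, Load) - 4  [with Temp=-3, Load=-3]  = -7
Wear = min(Creep, Stress) + 1  [with Creep=-7, Stress=-3]  = -6
Without intervention: Temp = max(Load, Stress) - 5  [with Load=-3, Stress=-3]  = -8; Creep = min(Temp, Load) - 4  [with Temp=-8, Load=-3]  = -12; Wear = min(Creep, Stress) + 1  [with Creep=-12, Stress=-3]  = -11.
Change = -6 − (-11) = 5.

5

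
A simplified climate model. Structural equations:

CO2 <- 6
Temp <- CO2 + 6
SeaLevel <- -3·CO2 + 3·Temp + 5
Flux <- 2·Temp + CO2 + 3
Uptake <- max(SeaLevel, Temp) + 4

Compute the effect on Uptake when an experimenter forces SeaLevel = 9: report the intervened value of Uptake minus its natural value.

do(SeaLevel=9) replaces the equation SeaLevel <- -3·CO2 + 3·Temp + 5 with the constant SeaLevel = 9.
Temp = CO2 + 6  [with CO2=6]  = 12
Uptake = max(SeaLevel, Temp) + 4  [with SeaLevel=9, Temp=12]  = 16
Without intervention: Temp = CO2 + 6  [with CO2=6]  = 12; SeaLevel = -3·CO2 + 3·Temp + 5  [with CO2=6, Temp=12]  = 23; Uptake = max(SeaLevel, Temp) + 4  [with SeaLevel=23, Temp=12]  = 27.
Change = 16 − 27 = -11.

-11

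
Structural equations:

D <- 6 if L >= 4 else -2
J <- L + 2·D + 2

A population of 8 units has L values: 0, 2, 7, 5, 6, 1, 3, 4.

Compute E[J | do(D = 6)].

do(D=6) breaks D's dependence on L. With D=6 fixed, J across the units is 14, 16, 21, 19, 20, 15, 17, 18, mean 17.5.

17.5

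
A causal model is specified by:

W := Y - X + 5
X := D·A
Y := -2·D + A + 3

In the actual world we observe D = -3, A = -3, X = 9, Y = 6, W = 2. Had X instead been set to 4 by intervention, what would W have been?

7

do(X=4) replaces the equation X := D·A with the constant X = 4.
Y = -2·D + A + 3  [with D=-3, A=-3]  = 6
W = Y - X + 5  [with Y=6, X=4]  = 7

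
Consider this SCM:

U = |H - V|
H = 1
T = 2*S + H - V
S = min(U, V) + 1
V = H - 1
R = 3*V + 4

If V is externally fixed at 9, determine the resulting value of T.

Under do(V=9), the mechanism V = H - 1 is discarded; V is fixed at 9.
U = |H - V|  [with H=1, V=9]  = 8
S = min(U, V) + 1  [with U=8, V=9]  = 9
T = 2*S + H - V  [with S=9, H=1, V=9]  = 10

10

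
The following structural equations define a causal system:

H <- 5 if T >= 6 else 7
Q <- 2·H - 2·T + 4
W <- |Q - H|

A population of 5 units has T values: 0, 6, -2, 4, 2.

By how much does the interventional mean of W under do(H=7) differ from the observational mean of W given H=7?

-1.6

Every unit gets H=7 under the intervention. W values become 11, 1, 15, 3, 7; E[W|do(H=7)] = 7.4.
E[W|H=7] averages over only the 4 units with H=7 (T = 0, -2, 4, 2): W = 11, 15, 3, 7, mean 9.
Difference = 7.4 − 9 = -1.6.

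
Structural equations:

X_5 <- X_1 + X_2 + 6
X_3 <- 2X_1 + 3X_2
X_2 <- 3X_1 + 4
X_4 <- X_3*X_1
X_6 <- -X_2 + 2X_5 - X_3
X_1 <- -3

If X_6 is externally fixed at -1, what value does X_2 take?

do(X_6=-1) replaces the equation X_6 <- -X_2 + 2X_5 - X_3 with the constant X_6 = -1.
X_2 is not downstream of the intervention, so its value is determined by the original equations.
X_2 = 3X_1 + 4  [with X_1=-3]  = -5

-5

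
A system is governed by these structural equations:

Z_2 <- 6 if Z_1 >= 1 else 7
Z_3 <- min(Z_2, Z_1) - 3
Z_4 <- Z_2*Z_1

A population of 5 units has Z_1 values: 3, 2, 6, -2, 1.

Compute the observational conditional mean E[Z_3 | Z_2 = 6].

0

E[Z_3|Z_2=6] averages over only the 4 units with Z_2=6 (Z_1 = 3, 2, 6, 1): Z_3 = 0, -1, 3, -2, mean 0.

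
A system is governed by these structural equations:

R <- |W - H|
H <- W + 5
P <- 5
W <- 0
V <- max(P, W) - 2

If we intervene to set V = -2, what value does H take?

Under do(V=-2), the mechanism V <- max(P, W) - 2 is discarded; V is fixed at -2.
Since H is not a descendant of the intervened variable, it is unaffected.
H = W + 5  [with W=0]  = 5

5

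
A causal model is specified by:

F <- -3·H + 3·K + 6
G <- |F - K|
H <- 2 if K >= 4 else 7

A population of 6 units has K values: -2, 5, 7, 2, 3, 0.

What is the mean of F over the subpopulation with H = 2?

Conditioning on H=2 selects the 2 unit(s) with K ∈ {5, 7}. Their F values: 15, 21. Mean = 18.

18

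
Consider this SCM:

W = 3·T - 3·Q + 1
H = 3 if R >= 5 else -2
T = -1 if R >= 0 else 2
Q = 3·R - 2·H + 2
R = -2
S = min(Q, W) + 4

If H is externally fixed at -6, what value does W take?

do(H=-6) replaces the equation H = 3 if R >= 5 else -2 with the constant H = -6.
Q = 3·R - 2·H + 2  [with R=-2, H=-6]  = 8
T = -1 if R >= 0 else 2  [with R=-2]  = 2
W = 3·T - 3·Q + 1  [with T=2, Q=8]  = -17

-17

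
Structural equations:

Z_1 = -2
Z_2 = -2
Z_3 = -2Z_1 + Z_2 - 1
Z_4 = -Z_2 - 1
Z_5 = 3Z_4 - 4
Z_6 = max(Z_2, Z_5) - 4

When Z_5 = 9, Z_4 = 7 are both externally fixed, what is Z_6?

Setting Z_5 = 9, Z_4 = 7 by intervention discards those variables' equations.
Z_6 = max(Z_2, Z_5) - 4  [with Z_2=-2, Z_5=9]  = 5

5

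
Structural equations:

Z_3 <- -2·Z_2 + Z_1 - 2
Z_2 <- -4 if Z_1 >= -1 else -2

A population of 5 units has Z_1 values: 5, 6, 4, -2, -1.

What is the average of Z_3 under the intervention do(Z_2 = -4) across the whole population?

8.4

do(Z_2=-4) breaks Z_2's dependence on Z_1. With Z_2=-4 fixed, Z_3 across the units is 11, 12, 10, 4, 5, mean 8.4.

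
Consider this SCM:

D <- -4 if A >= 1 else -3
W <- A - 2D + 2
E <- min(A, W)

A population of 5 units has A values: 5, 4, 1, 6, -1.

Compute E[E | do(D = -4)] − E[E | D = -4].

do(D=-4) breaks D's dependence on A. With D=-4 fixed, E across the units is 5, 4, 1, 6, -1, mean 3.
Observing D=-4 restricts to units where D's equation naturally yields -4: A ∈ {5, 4, 1, 6}. In that subpopulation E = 5, 4, 1, 6, mean 4.
Difference = 3 − 4 = -1.

-1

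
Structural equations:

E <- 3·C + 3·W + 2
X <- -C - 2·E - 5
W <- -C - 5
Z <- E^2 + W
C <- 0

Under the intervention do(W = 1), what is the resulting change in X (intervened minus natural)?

-36

do(W=1) replaces the equation W <- -C - 5 with the constant W = 1.
E = 3·C + 3·W + 2  [with C=0, W=1]  = 5
X = -C - 2·E - 5  [with C=0, E=5]  = -15
Without intervention: W = -C - 5  [with C=0]  = -5; E = 3·C + 3·W + 2  [with C=0, W=-5]  = -13; X = -C - 2·E - 5  [with C=0, E=-13]  = 21.
Change = -15 − 21 = -36.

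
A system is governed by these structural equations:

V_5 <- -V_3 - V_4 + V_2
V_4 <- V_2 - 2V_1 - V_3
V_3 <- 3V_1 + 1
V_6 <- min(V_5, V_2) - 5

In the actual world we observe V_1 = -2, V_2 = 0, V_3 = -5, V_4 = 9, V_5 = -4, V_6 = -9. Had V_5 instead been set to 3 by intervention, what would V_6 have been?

The intervention breaks the incoming arrows to V_5: V_5 <- -V_3 - V_4 + V_2 no longer applies, and V_5 = 3.
V_6 = min(V_5, V_2) - 5  [with V_5=3, V_2=0]  = -5

-5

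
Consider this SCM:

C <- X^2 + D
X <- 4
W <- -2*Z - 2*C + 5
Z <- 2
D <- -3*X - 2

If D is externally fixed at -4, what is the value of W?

-23

do(D=-4) replaces the equation D <- -3*X - 2 with the constant D = -4.
C = X^2 + D  [with X=4, D=-4]  = 12
W = -2*Z - 2*C + 5  [with Z=2, C=12]  = -23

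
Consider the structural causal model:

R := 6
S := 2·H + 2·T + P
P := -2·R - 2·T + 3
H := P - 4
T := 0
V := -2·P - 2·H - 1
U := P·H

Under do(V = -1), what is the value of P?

-9

Intervening sets V = -1 and removes its equation (V := -2·P - 2·H - 1).
P is not downstream of the intervention, so its value is determined by the original equations.
P = -2·R - 2·T + 3  [with R=6, T=0]  = -9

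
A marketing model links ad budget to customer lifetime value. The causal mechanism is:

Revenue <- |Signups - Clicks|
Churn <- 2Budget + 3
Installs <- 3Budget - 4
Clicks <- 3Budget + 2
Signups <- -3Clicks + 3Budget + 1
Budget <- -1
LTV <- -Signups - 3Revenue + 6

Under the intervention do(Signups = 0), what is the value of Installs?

-7

Under do(Signups=0), the mechanism Signups <- -3Clicks + 3Budget + 1 is discarded; Signups is fixed at 0.
Since Installs is not a descendant of the intervened variable, it is unaffected.
Installs = 3Budget - 4  [with Budget=-1]  = -7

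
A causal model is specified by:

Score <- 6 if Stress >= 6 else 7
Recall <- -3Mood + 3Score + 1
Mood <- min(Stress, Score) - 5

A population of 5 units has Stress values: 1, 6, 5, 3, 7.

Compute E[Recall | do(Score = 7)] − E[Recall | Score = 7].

Under do(Score=7), Score's equation is replaced by Score=7 for every unit. Per-unit Recall: 34, 19, 22, 28, 16. Mean = 23.8.
E[Recall|Score=7] averages over only the 3 units with Score=7 (Stress = 1, 5, 3): Recall = 34, 22, 28, mean 28.
Difference = 23.8 − 28 = -4.2.

-4.2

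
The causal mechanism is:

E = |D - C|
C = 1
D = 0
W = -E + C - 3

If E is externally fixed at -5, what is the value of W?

The intervention breaks the incoming arrows to E: E = |D - C| no longer applies, and E = -5.
W = -E + C - 3  [with E=-5, C=1]  = 3

3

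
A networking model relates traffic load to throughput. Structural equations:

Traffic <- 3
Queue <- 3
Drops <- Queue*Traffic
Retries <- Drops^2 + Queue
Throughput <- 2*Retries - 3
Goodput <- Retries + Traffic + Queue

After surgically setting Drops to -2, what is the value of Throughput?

do(Drops=-2) replaces the equation Drops <- Queue*Traffic with the constant Drops = -2.
Retries = Drops^2 + Queue  [with Drops=-2, Queue=3]  = 7
Throughput = 2*Retries - 3  [with Retries=7]  = 11

11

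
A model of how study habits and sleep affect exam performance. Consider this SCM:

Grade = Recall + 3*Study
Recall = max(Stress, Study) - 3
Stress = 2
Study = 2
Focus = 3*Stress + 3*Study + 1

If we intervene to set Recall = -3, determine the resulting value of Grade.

Intervening sets Recall = -3 and removes its equation (Recall = max(Stress, Study) - 3).
Grade = Recall + 3*Study  [with Recall=-3, Study=2]  = 3

3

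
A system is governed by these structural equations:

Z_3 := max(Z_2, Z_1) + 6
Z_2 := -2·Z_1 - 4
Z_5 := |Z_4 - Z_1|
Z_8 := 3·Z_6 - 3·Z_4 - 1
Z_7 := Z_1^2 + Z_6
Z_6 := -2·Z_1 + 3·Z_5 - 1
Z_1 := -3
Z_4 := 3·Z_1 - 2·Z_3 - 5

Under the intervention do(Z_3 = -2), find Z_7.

The intervention breaks the incoming arrows to Z_3: Z_3 := max(Z_2, Z_1) + 6 no longer applies, and Z_3 = -2.
Z_4 = 3·Z_1 - 2·Z_3 - 5  [with Z_1=-3, Z_3=-2]  = -10
Z_5 = |Z_4 - Z_1|  [with Z_4=-10, Z_1=-3]  = 7
Z_6 = -2·Z_1 + 3·Z_5 - 1  [with Z_1=-3, Z_5=7]  = 26
Z_7 = Z_1^2 + Z_6  [with Z_1=-3, Z_6=26]  = 35

35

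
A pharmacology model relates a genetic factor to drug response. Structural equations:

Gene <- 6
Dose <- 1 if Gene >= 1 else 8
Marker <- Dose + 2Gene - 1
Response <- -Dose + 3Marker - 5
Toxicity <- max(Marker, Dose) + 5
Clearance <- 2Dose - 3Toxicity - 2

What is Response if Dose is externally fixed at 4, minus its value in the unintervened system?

Under do(Dose=4), the mechanism Dose <- 1 if Gene >= 1 else 8 is discarded; Dose is fixed at 4.
Marker = Dose + 2Gene - 1  [with Dose=4, Gene=6]  = 15
Response = -Dose + 3Marker - 5  [with Dose=4, Marker=15]  = 36
Without intervention: Dose = 1 if Gene >= 1 else 8  [with Gene=6]  = 1; Marker = Dose + 2Gene - 1  [with Dose=1, Gene=6]  = 12; Response = -Dose + 3Marker - 5  [with Dose=1, Marker=12]  = 30.
Change = 36 − 30 = 6.

6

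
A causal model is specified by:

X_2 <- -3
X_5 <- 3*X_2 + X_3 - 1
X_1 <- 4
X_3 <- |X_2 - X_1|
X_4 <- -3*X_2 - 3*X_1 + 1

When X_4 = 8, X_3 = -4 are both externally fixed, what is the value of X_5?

The joint intervention fixes X_4 = 8, X_3 = -4, removing each variable's own equation.
X_5 = 3*X_2 + X_3 - 1  [with X_2=-3, X_3=-4]  = -14

-14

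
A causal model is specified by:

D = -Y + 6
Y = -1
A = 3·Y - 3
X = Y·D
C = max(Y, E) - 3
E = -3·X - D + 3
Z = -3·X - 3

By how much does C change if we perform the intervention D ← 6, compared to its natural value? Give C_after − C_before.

do(D=6) replaces the equation D = -Y + 6 with the constant D = 6.
X = Y·D  [with Y=-1, D=6]  = -6
E = -3·X - D + 3  [with X=-6, D=6]  = 15
C = max(Y, E) - 3  [with Y=-1, E=15]  = 12
Without intervention: D = -Y + 6  [with Y=-1]  = 7; X = Y·D  [with Y=-1, D=7]  = -7; E = -3·X - D + 3  [with X=-7, D=7]  = 17; C = max(Y, E) - 3  [with Y=-1, E=17]  = 14.
Change = 12 − 14 = -2.

-2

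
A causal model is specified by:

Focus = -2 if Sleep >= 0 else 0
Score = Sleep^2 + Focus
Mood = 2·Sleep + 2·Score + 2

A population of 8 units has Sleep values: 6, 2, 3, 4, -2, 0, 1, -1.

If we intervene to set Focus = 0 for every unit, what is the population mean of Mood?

do(Focus=0) breaks Focus's dependence on Sleep. With Focus=0 fixed, Mood across the units is 86, 14, 26, 42, 6, 2, 6, 2, mean 23.

23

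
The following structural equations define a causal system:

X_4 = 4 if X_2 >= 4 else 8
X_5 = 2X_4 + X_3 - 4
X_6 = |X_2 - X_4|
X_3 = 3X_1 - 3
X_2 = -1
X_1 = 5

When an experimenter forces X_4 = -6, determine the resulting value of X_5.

Intervening sets X_4 = -6 and removes its equation (X_4 = 4 if X_2 >= 4 else 8).
X_3 = 3X_1 - 3  [with X_1=5]  = 12
X_5 = 2X_4 + X_3 - 4  [with X_4=-6, X_3=12]  = -4

-4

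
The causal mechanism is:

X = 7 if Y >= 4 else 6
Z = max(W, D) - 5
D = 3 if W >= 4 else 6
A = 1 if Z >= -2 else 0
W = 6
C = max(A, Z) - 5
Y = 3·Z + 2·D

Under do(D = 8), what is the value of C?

-2

Under do(D=8), the mechanism D = 3 if W >= 4 else 6 is discarded; D is fixed at 8.
Z = max(W, D) - 5  [with W=6, D=8]  = 3
A = 1 if Z >= -2 else 0  [with Z=3]  = 1
C = max(A, Z) - 5  [with A=1, Z=3]  = -2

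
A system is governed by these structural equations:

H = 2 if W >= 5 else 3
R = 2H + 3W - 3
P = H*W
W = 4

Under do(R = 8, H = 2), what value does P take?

The joint intervention fixes R = 8, H = 2, removing each variable's own equation.
P = H*W  [with H=2, W=4]  = 8

8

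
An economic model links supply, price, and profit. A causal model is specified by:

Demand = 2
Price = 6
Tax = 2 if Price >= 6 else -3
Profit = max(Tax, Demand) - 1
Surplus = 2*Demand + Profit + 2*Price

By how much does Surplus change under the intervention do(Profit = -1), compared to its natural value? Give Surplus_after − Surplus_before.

-2

Intervening sets Profit = -1 and removes its equation (Profit = max(Tax, Demand) - 1).
Surplus = 2*Demand + Profit + 2*Price  [with Demand=2, Profit=-1, Price=6]  = 15
Without intervention: Tax = 2 if Price >= 6 else -3  [with Price=6]  = 2; Profit = max(Tax, Demand) - 1  [with Tax=2, Demand=2]  = 1; Surplus = 2*Demand + Profit + 2*Price  [with Demand=2, Profit=1, Price=6]  = 17.
Change = 15 − 17 = -2.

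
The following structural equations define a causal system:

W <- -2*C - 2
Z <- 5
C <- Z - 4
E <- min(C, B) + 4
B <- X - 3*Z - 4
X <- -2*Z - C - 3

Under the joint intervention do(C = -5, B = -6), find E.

-2

Setting C = -5, B = -6 by intervention discards those variables' equations.
E = min(C, B) + 4  [with C=-5, B=-6]  = -2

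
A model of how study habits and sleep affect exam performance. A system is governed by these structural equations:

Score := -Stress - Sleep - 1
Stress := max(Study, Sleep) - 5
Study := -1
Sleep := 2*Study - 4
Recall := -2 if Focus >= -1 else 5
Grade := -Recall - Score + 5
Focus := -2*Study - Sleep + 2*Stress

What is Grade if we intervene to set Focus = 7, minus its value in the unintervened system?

The intervention breaks the incoming arrows to Focus: Focus := -2*Study - Sleep + 2*Stress no longer applies, and Focus = 7.
Sleep = 2*Study - 4  [with Study=-1]  = -6
Stress = max(Study, Sleep) - 5  [with Study=-1, Sleep=-6]  = -6
Score = -Stress - Sleep - 1  [with Stress=-6, Sleep=-6]  = 11
Recall = -2 if Focus >= -1 else 5  [with Focus=7]  = -2
Grade = -Recall - Score + 5  [with Recall=-2, Score=11]  = -4
Without intervention: Sleep = 2*Study - 4  [with Study=-1]  = -6; Stress = max(Study, Sleep) - 5  [with Study=-1, Sleep=-6]  = -6; Focus = -2*Study - Sleep + 2*Stress  [with Study=-1, Sleep=-6, Stress=-6]  = -4; Score = -Stress - Sleep - 1  [with Stress=-6, Sleep=-6]  = 11; Recall = -2 if Focus >= -1 else 5  [with Focus=-4]  = 5; Grade = -Recall - Score + 5  [with Recall=5, Score=11]  = -11.
Change = -4 − (-11) = 7.

7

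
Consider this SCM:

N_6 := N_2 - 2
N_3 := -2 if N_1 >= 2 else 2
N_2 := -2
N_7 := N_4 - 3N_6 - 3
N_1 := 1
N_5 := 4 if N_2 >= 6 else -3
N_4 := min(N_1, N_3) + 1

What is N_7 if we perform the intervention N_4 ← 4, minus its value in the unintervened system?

2

The intervention breaks the incoming arrows to N_4: N_4 := min(N_1, N_3) + 1 no longer applies, and N_4 = 4.
N_6 = N_2 - 2  [with N_2=-2]  = -4
N_7 = N_4 - 3N_6 - 3  [with N_4=4, N_6=-4]  = 13
Without intervention: N_3 = -2 if N_1 >= 2 else 2  [with N_1=1]  = 2; N_4 = min(N_1, N_3) + 1  [with N_1=1, N_3=2]  = 2; N_6 = N_2 - 2  [with N_2=-2]  = -4; N_7 = N_4 - 3N_6 - 3  [with N_4=2, N_6=-4]  = 11.
Change = 13 − 11 = 2.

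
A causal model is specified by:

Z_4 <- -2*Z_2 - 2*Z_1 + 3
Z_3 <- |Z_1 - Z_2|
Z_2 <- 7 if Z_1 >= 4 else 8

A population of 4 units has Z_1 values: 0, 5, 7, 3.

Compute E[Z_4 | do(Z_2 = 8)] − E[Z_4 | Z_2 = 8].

-4.5

Under do(Z_2=8), Z_2's equation is replaced by Z_2=8 for every unit. Per-unit Z_4: -13, -23, -27, -19. Mean = -20.5.
Observing Z_2=8 restricts to units where Z_2's equation naturally yields 8: Z_1 ∈ {0, 3}. In that subpopulation Z_4 = -13, -19, mean -16.
Difference = -20.5 − (-16) = -4.5.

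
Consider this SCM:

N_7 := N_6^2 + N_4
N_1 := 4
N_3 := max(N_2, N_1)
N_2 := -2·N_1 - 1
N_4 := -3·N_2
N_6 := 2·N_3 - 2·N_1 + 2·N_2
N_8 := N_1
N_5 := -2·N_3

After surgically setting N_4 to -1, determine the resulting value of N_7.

The intervention breaks the incoming arrows to N_4: N_4 := -3·N_2 no longer applies, and N_4 = -1.
N_2 = -2·N_1 - 1  [with N_1=4]  = -9
N_3 = max(N_2, N_1)  [with N_2=-9, N_1=4]  = 4
N_6 = 2·N_3 - 2·N_1 + 2·N_2  [with N_3=4, N_1=4, N_2=-9]  = -18
N_7 = N_6^2 + N_4  [with N_6=-18, N_4=-1]  = 323

323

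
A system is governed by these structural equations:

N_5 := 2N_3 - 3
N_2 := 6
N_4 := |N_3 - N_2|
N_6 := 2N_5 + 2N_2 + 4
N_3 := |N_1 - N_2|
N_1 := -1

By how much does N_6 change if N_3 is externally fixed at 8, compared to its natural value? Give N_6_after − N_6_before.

4

The intervention breaks the incoming arrows to N_3: N_3 := |N_1 - N_2| no longer applies, and N_3 = 8.
N_5 = 2N_3 - 3  [with N_3=8]  = 13
N_6 = 2N_5 + 2N_2 + 4  [with N_5=13, N_2=6]  = 42
Without intervention: N_3 = |N_1 - N_2|  [with N_1=-1, N_2=6]  = 7; N_5 = 2N_3 - 3  [with N_3=7]  = 11; N_6 = 2N_5 + 2N_2 + 4  [with N_5=11, N_2=6]  = 38.
Change = 42 − 38 = 4.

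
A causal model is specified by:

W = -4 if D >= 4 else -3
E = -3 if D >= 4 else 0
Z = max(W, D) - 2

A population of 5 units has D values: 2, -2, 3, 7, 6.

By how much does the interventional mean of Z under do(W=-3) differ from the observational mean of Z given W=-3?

2.2

Every unit gets W=-3 under the intervention. Z values become 0, -4, 1, 5, 4; E[Z|do(W=-3)] = 1.2.
E[Z|W=-3] averages over only the 3 units with W=-3 (D = 2, -2, 3): Z = 0, -4, 1, mean -1.
Difference = 1.2 − (-1) = 2.2.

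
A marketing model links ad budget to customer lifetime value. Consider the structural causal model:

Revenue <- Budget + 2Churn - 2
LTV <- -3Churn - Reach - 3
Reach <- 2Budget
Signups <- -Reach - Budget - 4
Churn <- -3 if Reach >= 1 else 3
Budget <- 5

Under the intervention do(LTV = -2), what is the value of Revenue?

do(LTV=-2) replaces the equation LTV <- -3Churn - Reach - 3 with the constant LTV = -2.
Since Revenue is not a descendant of the intervened variable, it is unaffected.
Reach = 2Budget  [with Budget=5]  = 10
Churn = -3 if Reach >= 1 else 3  [with Reach=10]  = -3
Revenue = Budget + 2Churn - 2  [with Budget=5, Churn=-3]  = -3

-3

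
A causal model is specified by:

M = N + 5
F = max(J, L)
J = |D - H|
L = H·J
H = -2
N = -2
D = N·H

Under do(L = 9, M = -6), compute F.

Under do(L = 9, M = -6), each intervened variable's structural equation is replaced by its fixed value.
D = N·H  [with N=-2, H=-2]  = 4
J = |D - H|  [with D=4, H=-2]  = 6
F = max(J, L)  [with J=6, L=9]  = 9

9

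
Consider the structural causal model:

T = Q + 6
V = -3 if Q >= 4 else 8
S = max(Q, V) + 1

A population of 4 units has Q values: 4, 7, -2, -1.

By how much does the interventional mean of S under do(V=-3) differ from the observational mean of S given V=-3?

The intervention sets V=-3 in all 4 units regardless of Q. Recomputing S per unit gives 5, 8, -1, 0; average 3.
Observing V=-3 restricts to units where V's equation naturally yields -3: Q ∈ {4, 7}. In that subpopulation S = 5, 8, mean 6.5.
Difference = 3 − 6.5 = -3.5.

-3.5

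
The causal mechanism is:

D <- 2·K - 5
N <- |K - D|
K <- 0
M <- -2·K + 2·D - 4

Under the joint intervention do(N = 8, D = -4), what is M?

The joint intervention fixes N = 8, D = -4, removing each variable's own equation.
M = -2·K + 2·D - 4  [with K=0, D=-4]  = -12

-12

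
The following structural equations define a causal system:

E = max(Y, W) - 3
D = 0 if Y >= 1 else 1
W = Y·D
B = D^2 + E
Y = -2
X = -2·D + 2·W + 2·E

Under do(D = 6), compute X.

-46

do(D=6) replaces the equation D = 0 if Y >= 1 else 1 with the constant D = 6.
W = Y·D  [with Y=-2, D=6]  = -12
E = max(Y, W) - 3  [with Y=-2, W=-12]  = -5
X = -2·D + 2·W + 2·E  [with D=6, W=-12, E=-5]  = -46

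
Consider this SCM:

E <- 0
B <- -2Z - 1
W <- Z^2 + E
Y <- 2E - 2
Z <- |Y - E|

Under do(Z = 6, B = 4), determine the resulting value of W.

The joint intervention fixes Z = 6, B = 4, removing each variable's own equation.
W = Z^2 + E  [with Z=6, E=0]  = 36

36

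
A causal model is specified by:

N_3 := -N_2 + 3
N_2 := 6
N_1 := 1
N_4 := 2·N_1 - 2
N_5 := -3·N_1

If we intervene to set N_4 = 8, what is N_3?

-3

Under do(N_4=8), the mechanism N_4 := 2·N_1 - 2 is discarded; N_4 is fixed at 8.
Since N_3 is not a descendant of the intervened variable, it is unaffected.
N_3 = -N_2 + 3  [with N_2=6]  = -3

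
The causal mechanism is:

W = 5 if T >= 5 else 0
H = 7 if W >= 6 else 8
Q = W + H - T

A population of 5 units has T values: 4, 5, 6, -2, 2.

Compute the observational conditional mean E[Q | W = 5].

E[Q|W=5] averages over only the 2 units with W=5 (T = 5, 6): Q = 8, 7, mean 7.5.

7.5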